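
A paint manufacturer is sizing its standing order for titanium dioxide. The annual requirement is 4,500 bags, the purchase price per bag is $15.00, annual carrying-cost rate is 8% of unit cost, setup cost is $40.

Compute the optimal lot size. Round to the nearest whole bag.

Holding cost per bag per year: H = 8% × $15 = $1.2000
2DS/H = 2·4,500·40/1.2 = 300,000.00
EOQ = √300,000.00 ≈ 547.72

548 bags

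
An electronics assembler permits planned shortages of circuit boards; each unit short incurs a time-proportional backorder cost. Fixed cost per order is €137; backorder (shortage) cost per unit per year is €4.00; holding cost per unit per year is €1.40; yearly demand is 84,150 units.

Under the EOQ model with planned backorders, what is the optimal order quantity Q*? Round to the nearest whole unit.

4,715 units

Basic EOQ = √(2·84,150·137/1.4) = 4,058.246
Backorder adjustment √((H+b)/b) = √((1.4+4)/4) = 1.1619
Q* = 4,058.246 × 1.1619 ≈ 4,715.26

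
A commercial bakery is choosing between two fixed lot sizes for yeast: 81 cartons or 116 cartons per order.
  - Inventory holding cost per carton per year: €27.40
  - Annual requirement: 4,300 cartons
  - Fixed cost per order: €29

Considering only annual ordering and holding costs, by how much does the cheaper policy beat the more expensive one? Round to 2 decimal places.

€14.99

For each Q, cost = (D/Q)·S + (Q/2)·H.
TC(81) = (4,300/81)×29 + (81/2)×27.4 = €2,649.21
TC(116) = (4,300/116)×29 + (116/2)×27.4 = €2,664.20
Lots of 81 are cheaper by €14.99.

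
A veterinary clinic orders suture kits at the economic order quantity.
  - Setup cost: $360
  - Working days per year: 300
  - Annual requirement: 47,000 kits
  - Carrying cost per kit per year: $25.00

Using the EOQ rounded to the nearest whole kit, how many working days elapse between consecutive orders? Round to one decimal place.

7.4 days

Q* = √(2·D·S / H) = √(2·47,000·360 / 25) = √1,353,600.0 ≈ 1,163.44 → Q = 1,163 kits
Cycle time = (working days × Q)/D = (300 × 1,163) / 47,000 = 7.423 days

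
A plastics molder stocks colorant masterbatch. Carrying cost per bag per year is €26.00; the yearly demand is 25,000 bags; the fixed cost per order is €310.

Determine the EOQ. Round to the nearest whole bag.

EOQ = √(2DS/H) = √(2 × 25,000 × 310 / 26)
    = √(596,153.85) ≈ 772.11

772 bags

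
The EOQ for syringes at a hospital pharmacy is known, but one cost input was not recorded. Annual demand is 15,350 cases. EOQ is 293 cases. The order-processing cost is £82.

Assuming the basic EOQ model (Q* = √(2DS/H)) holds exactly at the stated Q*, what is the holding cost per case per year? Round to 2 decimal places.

£29.32

From Q* = √(2DS/H) ⇒ Q*² = 2DS/H.
H = 2DS / Q² = 2 × 15,350 × 82 / 293² = 29.3236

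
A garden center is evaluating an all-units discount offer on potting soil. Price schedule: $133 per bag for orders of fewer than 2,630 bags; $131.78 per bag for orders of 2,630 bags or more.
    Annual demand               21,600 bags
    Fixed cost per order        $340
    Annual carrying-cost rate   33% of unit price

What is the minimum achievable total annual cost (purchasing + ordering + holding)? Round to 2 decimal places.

$2,898,190.08

H₁ = 33%×$133 = $43.8900;  H₂ = 33%×$131.78 = $43.4874
EOQ₁ = √(2×21,600×340/43.8900) = 578.49  (< 2,630, feasible at tier 1)
EOQ₂ = √(2×21,600×340/43.4874) = 581.17  (< 2,630 → use Q = 2,630 at tier-2 price)
TC(tier 1 (EOQ₁), Q≈578.5) = $2,898,190.08
TC(tier 2, Q≈2,630.0) = $2,906,426.33
Minimum at tier 1 (EOQ₁): $2,898,190.08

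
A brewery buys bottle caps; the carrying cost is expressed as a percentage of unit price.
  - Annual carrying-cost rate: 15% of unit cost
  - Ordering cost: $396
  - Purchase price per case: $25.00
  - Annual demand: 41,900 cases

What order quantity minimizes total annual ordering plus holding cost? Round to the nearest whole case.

Carrying cost H = $25 × 15% = $3.7500/case/yr
EOQ = √(2DS/H) = √(2 × 41,900 × 396 / 3.75)
    = √(8,849,280.00) ≈ 2,974.77

2,975 cases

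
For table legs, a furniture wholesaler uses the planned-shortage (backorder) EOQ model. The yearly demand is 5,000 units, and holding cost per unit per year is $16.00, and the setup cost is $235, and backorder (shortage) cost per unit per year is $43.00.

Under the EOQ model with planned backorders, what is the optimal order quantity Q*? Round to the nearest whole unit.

449 units

Q* = √(2DS/H) · √((H + b)/b)
   = √(2 × 5,000 × 235 / 16) · √((16 + 43) / 43)
   = 383.243 × 1.1714 ≈ 448.92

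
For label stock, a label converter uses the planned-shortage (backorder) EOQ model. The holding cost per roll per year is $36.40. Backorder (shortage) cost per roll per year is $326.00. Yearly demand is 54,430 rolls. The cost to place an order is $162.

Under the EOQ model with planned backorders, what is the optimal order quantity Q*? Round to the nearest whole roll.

734 rolls

Basic EOQ = √(2·54,430·162/36.4) = 696.051
Backorder adjustment √((H+b)/b) = √((36.4+326)/326) = 1.0544
Q* = 696.051 × 1.0544 ≈ 733.88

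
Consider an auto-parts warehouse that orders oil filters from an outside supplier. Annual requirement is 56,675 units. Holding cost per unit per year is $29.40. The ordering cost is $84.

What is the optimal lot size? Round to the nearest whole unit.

2DS/H = 2·56,675·84/29.4 = 323,857.14
EOQ = √323,857.14 ≈ 569.08

569 units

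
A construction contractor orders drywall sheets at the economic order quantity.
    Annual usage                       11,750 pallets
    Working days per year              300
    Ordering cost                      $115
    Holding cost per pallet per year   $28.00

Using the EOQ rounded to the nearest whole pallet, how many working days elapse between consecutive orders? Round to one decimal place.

Optimal lot size Q* = (2 × 11,750 × $115 / $28)^½ ≈ 310.67 → Q = 311 pallets
Days between orders = 300 / (D/Q) = 300 / 37.781 ≈ 7.940

7.9 days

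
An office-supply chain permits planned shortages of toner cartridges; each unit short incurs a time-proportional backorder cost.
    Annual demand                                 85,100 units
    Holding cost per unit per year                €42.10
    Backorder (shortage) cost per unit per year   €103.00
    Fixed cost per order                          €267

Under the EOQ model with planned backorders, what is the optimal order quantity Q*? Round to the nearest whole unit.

Q* = √(2DS/H) · √((H + b)/b)
   = √(2 × 85,100 × 267 / 42.1) · √((42.1 + 103) / 103)
   = 1,038.949 × 1.1869 ≈ 1,233.13

1,233 units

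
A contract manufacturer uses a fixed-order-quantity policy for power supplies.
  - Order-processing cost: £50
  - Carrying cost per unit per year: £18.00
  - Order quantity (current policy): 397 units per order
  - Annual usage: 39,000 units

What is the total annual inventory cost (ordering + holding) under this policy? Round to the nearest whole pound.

Annual ordering cost = (D/Q)·S = (39,000/397) × 50 = £4,911.84
Annual holding cost  = (Q/2)·H = (397/2) × 18 = £3,573.00
Total = £4,911.84 + £3,573.00 = £8,484.84

£8,485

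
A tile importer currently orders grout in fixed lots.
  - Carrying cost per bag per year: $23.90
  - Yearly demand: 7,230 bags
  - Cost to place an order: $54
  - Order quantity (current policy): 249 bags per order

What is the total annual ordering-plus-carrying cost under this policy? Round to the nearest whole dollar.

$4,544

Annual ordering cost = (D/Q)·S = (7,230/249) × 54 = $1,567.95
Annual holding cost  = (Q/2)·H = (249/2) × 23.9 = $2,975.55
Total = $1,567.95 + $2,975.55 = $4,543.50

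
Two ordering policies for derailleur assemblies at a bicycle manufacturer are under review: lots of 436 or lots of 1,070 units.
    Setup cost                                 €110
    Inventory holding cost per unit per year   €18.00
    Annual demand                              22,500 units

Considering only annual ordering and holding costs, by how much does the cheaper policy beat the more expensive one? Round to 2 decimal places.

Annual cost at Q: ordering D·S/Q plus holding Q·H/2.
TC(436) = (22,500/436)×110 + (436/2)×18 = €9,600.61
TC(1,070) = (22,500/1,070)×110 + (1,070/2)×18 = €11,943.08
Lots of 436 are cheaper by €2,342.48.

€2,342.48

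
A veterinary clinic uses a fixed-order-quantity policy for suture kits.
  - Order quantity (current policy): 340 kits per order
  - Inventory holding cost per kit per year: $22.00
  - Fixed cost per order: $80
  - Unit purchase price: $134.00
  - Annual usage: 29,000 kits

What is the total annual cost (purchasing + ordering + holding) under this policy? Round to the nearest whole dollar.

Annual ordering cost = (D/Q)·S = (29,000/340) × 80 = $6,823.53
Annual holding cost  = (Q/2)·H = (340/2) × 22 = $3,740.00
Purchase cost = D·C = 29,000 × 134 = $3,886,000.00
Total = $6,823.53 + $3,740.00 + $3,886,000.00 = $3,896,563.53

$3,896,564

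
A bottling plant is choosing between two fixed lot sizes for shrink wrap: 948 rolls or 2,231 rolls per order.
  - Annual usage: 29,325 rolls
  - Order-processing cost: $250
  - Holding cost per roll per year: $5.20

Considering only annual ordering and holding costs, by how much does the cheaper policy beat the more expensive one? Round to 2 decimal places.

TC(Q) = (D/Q)S + (Q/2)H
TC(948) = (29,325/948)×250 + (948/2)×5.2 = $10,198.19
TC(2,231) = (29,325/2,231)×250 + (2,231/2)×5.2 = $9,086.68
|ΔTC| = |$10,198.19 − $9,086.68| = $1,111.50

$1,111.50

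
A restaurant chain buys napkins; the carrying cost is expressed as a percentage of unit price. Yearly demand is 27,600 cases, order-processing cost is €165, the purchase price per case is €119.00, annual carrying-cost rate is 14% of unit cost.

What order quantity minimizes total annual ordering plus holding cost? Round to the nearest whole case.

H = i·C = 0.14 × €119 = €16.6600 per case-year
Optimal lot size Q* = (2 × 27,600 × €165 / €16.66)^½ ≈ 739.39

739 cases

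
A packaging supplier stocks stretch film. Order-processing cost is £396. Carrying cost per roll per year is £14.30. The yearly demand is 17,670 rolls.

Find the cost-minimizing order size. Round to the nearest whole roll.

989 rolls

Optimal lot size Q* = (2 × 17,670 × £396 / £14.3)^½ ≈ 989.27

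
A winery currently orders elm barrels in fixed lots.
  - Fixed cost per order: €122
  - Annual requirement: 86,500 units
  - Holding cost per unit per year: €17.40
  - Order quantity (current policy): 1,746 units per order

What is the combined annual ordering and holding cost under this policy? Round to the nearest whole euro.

Orders/yr = 86,500/1,746 = 49.542; ordering cost = 49.542 × €122 = €6,044.10
Average inventory = 1,746/2 = 873; holding cost = 873 × €17.4 = €15,190.20
Total = €6,044.10 + €15,190.20 = €21,234.30

€21,234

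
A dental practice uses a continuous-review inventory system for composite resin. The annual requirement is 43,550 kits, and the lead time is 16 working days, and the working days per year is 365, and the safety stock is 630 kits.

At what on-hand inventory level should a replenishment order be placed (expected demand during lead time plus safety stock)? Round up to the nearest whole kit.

Daily demand d = 43,550 / 365 = 119.315 kits/day
Demand during lead time = 119.315 × 16 = 1,909.04
Reorder point = 1,909.04 + 630 = 2,539.04 → round up

2,540 kits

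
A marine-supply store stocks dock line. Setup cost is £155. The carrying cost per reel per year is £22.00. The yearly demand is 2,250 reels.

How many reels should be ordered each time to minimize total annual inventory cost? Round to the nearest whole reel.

Optimal lot size Q* = (2 × 2,250 × £155 / £22)^½ ≈ 178.06

178 reels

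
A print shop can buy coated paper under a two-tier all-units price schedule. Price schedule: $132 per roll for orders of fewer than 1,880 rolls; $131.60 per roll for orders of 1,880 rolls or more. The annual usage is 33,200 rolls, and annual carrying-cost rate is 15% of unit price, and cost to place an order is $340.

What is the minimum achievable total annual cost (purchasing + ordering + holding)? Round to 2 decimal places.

$4,393,679.86

H₁ = 15%×$132 = $19.8000;  H₂ = 15%×$131.60 = $19.7400
EOQ₁ = √(2×33,200×340/19.8000) = 1,067.80  (< 1,880, feasible at tier 1)
EOQ₂ = √(2×33,200×340/19.7400) = 1,069.42  (< 1,880 → use Q = 1,880 at tier-2 price)
TC(tier 1 (EOQ₁), Q≈1,067.8) = $4,403,542.49
TC(tier 2, Q≈1,880.0) = $4,393,679.86
Minimum at tier 2: $4,393,679.86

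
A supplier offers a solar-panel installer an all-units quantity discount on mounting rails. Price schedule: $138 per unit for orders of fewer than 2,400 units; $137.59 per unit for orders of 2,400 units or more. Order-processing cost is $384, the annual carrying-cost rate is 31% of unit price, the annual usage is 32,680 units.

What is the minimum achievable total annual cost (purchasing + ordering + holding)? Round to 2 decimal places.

$4,542,607.40

H₁ = 31%×$138 = $42.7800;  H₂ = 31%×$137.59 = $42.6529
EOQ₁ = √(2×32,680×384/42.7800) = 765.95  (< 2,400, feasible at tier 1)
EOQ₂ = √(2×32,680×384/42.6529) = 767.09  (< 2,400 → use Q = 2,400 at tier-2 price)
TC(tier 1 (EOQ₁), Q≈766.0) = $4,542,607.40
TC(tier 2, Q≈2,400.0) = $4,552,853.48
Minimum at tier 1 (EOQ₁): $4,542,607.40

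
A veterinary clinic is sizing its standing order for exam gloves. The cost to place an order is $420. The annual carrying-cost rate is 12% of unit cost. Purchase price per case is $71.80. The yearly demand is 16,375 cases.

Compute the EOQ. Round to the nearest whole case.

1,264 cases

Holding cost per case per year: H = 12% × $71.8 = $8.6160
Q* = √(2·D·S / H) = √(2·16,375·420 / 8.616) = √1,596,448.5 ≈ 1,263.51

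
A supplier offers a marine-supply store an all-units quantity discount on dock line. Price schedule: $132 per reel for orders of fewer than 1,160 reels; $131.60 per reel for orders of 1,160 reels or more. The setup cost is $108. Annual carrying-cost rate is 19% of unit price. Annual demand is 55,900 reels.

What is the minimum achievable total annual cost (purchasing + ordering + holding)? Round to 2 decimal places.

$7,376,146.80

H₁ = 19%×$132 = $25.0800;  H₂ = 19%×$131.60 = $25.0040
EOQ₁ = √(2×55,900×108/25.0800) = 693.86  (< 1,160, feasible at tier 1)
EOQ₂ = √(2×55,900×108/25.0040) = 694.91  (< 1,160 → use Q = 1,160 at tier-2 price)
TC(tier 1 (EOQ₁), Q≈693.9) = $7,396,201.90
TC(tier 2, Q≈1,160.0) = $7,376,146.80
Minimum at tier 2: $7,376,146.80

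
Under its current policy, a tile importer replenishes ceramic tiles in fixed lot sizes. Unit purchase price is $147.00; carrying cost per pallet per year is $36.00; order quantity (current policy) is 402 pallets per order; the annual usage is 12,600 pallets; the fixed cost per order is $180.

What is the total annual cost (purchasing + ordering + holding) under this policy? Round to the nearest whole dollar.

Annual ordering cost = (D/Q)·S = (12,600/402) × 180 = $5,641.79
Annual holding cost  = (Q/2)·H = (402/2) × 36 = $7,236.00
Purchase cost = D·C = 12,600 × 147 = $1,852,200.00
Total = $5,641.79 + $7,236.00 + $1,852,200.00 = $1,865,077.79

$1,865,078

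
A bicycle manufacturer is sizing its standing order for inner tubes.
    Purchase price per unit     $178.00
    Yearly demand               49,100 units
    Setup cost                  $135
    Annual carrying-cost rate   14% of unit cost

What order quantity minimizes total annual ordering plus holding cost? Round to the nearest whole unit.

Holding cost per unit per year: H = 14% × $178 = $24.9200
Q* = √(2·D·S / H) = √(2·49,100·135 / 24.92) = √531,982.3 ≈ 729.37

729 units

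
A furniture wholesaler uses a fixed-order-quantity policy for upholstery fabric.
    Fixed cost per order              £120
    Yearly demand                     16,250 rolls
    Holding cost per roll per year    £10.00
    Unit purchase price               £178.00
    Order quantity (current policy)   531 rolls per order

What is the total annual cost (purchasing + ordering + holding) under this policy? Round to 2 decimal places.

Annual ordering cost = (D/Q)·S = (16,250/531) × 120 = £3,672.32
Annual holding cost  = (Q/2)·H = (531/2) × 10 = £2,655.00
Purchase cost = D·C = 16,250 × 178 = £2,892,500.00
Total = £3,672.32 + £2,655.00 + £2,892,500.00 = £2,898,827.32

£2,898,827.32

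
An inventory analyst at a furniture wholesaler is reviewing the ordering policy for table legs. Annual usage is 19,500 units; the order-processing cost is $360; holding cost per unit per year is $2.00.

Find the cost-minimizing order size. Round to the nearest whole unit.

Q* = √(2·D·S / H) = √(2·19,500·360 / 2) = √7,020,000.0 ≈ 2,649.53

2,650 units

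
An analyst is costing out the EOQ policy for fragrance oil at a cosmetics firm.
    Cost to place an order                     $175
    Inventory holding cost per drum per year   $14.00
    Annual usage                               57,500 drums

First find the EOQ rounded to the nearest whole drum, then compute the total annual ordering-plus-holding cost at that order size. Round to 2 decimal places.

EOQ = √(2DS/H) = √(2 × 57,500 × 175 / 14)
    = √(1,437,500.00) ≈ 1,198.96 → Q = 1,199 drums
Ordering: D/Q × S = 57,500/1,199 × $175 = $8,392.41
Holding:  Q/2 × H = 1,199/2 × $14 = $8,393.00
Total = $8,392.41 + $8,393.00 = $16,785.41

$16,785.41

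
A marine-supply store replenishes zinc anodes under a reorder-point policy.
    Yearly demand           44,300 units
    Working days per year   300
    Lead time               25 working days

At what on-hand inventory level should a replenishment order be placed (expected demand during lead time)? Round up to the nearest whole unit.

3,692 units

Daily demand d = 44,300 / 300 = 147.667 units/day
Demand during lead time = 147.667 × 25 = 3,691.67
Reorder point = 3,691.67 → round up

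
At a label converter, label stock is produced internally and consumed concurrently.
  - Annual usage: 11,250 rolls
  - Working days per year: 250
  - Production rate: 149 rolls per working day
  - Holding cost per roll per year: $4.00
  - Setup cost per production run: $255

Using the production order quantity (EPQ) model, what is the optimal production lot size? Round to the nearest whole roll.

d = 11,250/250 = 45.0000 rolls/day;  effective holding cost H(1 − d/p) = 4·(1 − 45.0000/149) = 2.79195
Q* = √(2DS / H_eff) = √(2·11,250·255 / 2.79195) ≈ 1,433.53

1,434 rolls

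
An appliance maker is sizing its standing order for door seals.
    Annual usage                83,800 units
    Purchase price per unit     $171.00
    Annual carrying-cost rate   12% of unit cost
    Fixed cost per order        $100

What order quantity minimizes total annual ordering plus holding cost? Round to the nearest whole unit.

H = i·C = 0.12 × $171 = $20.5200 per unit-year
2DS/H = 2·83,800·100/20.52 = 816,764.13
EOQ = √816,764.13 ≈ 903.75

904 units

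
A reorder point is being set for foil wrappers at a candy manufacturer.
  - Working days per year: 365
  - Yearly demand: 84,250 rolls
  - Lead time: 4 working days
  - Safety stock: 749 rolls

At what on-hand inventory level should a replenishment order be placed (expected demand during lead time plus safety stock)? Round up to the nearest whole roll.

Daily demand d = 84,250 / 365 = 230.822 rolls/day
Demand during lead time = 230.822 × 4 = 923.29
Reorder point = 923.29 + 749 = 1,672.29 → round up

1,673 rolls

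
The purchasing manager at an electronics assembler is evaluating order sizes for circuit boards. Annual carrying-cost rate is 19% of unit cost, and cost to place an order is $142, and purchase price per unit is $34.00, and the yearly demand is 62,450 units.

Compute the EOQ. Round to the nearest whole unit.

H = i·C = 0.19 × $34 = $6.4600 per unit-year
Q* = √(2·D·S / H) = √(2·62,450·142 / 6.46) = √2,745,479.9 ≈ 1,656.95

1,657 units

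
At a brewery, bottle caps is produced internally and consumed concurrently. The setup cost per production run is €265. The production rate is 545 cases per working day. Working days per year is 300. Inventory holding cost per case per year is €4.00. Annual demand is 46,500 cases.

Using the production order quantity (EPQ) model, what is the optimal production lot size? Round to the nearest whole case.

2,934 cases

d = 46,500/300 = 155.0000 cases/day;  effective holding cost H(1 − d/p) = 4·(1 − 155.0000/545) = 2.86239
Q* = √(2DS / H_eff) = √(2·46,500·265 / 2.86239) ≈ 2,934.27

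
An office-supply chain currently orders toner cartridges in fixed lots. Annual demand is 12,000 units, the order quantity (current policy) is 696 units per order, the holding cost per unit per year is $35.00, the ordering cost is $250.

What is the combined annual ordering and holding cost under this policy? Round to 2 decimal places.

Annual ordering cost = (D/Q)·S = (12,000/696) × 250 = $4,310.34
Annual holding cost  = (Q/2)·H = (696/2) × 35 = $12,180.00
Total = $4,310.34 + $12,180.00 = $16,490.34

$16,490.34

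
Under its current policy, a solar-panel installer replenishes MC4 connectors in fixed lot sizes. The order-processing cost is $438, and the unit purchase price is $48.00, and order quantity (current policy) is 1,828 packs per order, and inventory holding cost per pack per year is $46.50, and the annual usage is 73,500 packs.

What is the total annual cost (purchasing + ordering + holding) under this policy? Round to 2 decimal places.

$3,588,112.05

Ordering: D/Q × S = 73,500/1,828 × $438 = $17,611.05
Holding:  Q/2 × H = 1,828/2 × $46.5 = $42,501.00
Purchase cost = D·C = 73,500 × 48 = $3,528,000.00
Total = $17,611.05 + $42,501.00 + $3,528,000.00 = $3,588,112.05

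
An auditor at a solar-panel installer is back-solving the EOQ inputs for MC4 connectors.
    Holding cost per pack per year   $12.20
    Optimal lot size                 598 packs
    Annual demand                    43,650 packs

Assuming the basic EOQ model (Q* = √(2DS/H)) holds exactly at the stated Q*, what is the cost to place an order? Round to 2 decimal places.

From Q* = √(2DS/H) ⇒ Q*² = 2DS/H.
S = Q²H / (2D) = 598² × 12.2 / (2 × 43,650) = 49.9744

$49.97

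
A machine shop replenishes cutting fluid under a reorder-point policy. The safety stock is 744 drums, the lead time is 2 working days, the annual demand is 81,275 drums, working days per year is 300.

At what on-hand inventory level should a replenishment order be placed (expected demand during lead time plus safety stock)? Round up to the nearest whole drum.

Daily demand d = 81,275 / 300 = 270.917 drums/day
Demand during lead time = 270.917 × 2 = 541.83
Reorder point = 541.83 + 744 = 1,285.83 → round up

1,286 drums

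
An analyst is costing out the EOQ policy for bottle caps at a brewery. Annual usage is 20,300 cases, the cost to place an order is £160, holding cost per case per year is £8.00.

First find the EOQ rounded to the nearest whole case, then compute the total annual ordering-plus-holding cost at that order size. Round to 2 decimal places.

Q* = √(2·D·S / H) = √(2·20,300·160 / 8) = √812,000.0 ≈ 901.11 → Q = 901 cases
Annual ordering cost = (D/Q)·S = (20,300/901) × 160 = £3,604.88
Annual holding cost  = (Q/2)·H = (901/2) × 8 = £3,604.00
Total = £3,604.88 + £3,604.00 = £7,208.88

£7,208.88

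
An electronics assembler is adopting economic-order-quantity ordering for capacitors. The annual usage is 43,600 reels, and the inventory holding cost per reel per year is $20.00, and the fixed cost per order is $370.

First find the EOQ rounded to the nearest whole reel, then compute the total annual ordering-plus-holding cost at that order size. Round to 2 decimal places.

Optimal lot size Q* = (2 × 43,600 × $370 / $20)^½ ≈ 1,270.12 → Q = 1,270 reels
Orders/yr = 43,600/1,270 = 34.331; ordering cost = 34.331 × $370 = $12,702.36
Average inventory = 1,270/2 = 635; holding cost = 635 × $20 = $12,700.00
Total = $12,702.36 + $12,700.00 = $25,402.36

$25,402.36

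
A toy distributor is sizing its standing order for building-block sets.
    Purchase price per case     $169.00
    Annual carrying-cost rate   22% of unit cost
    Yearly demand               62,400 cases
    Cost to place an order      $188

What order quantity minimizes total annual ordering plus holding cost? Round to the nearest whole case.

794 cases

Carrying cost H = $169 × 22% = $37.1800/case/yr
2DS/H = 2·62,400·188/37.18 = 631,048.95
EOQ = √631,048.95 ≈ 794.39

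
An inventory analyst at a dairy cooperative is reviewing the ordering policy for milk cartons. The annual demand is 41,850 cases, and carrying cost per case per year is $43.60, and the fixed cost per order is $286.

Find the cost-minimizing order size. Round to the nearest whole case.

741 cases

2DS/H = 2·41,850·286/43.6 = 549,041.28
EOQ = √549,041.28 ≈ 740.97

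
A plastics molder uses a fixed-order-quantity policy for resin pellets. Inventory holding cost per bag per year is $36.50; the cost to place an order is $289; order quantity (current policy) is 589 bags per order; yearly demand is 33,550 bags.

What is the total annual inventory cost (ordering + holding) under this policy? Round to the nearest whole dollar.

Ordering: D/Q × S = 33,550/589 × $289 = $16,461.71
Holding:  Q/2 × H = 589/2 × $36.5 = $10,749.25
Total = $16,461.71 + $10,749.25 = $27,210.96

$27,211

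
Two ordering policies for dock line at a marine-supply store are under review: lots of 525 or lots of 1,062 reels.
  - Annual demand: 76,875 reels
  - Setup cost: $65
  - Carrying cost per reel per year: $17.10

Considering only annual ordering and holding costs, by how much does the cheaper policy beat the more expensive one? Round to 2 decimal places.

$221.35

TC(Q) = (D/Q)S + (Q/2)H
TC(525) = (76,875/525)×65 + (525/2)×17.1 = $14,006.61
TC(1,062) = (76,875/1,062)×65 + (1,062/2)×17.1 = $13,785.26
|ΔTC| = |$14,006.61 − $13,785.26| = $221.35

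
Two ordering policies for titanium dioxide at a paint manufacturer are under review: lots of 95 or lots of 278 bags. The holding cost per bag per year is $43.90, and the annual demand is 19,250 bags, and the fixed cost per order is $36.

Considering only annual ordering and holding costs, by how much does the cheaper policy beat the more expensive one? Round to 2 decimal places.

TC(Q) = (D/Q)S + (Q/2)H
TC(95) = (19,250/95)×36 + (95/2)×43.9 = $9,379.99
TC(278) = (19,250/278)×36 + (278/2)×43.9 = $8,594.91
Cheaper: Q = 278.  Difference = $785.08

$785.08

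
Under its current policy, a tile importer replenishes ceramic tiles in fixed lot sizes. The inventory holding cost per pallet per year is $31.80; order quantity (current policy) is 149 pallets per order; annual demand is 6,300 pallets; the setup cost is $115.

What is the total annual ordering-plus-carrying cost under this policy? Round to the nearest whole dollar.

$7,232

Orders/yr = 6,300/149 = 42.282; ordering cost = 42.282 × $115 = $4,862.42
Average inventory = 149/2 = 74.5; holding cost = 74.5 × $31.8 = $2,369.10
Total = $4,862.42 + $2,369.10 = $7,231.52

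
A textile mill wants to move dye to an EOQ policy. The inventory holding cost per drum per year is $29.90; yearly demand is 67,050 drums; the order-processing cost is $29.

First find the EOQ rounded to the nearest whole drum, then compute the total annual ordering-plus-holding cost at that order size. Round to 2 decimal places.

$10,783.24

Q* = √(2·D·S / H) = √(2·67,050·29 / 29.9) = √130,063.5 ≈ 360.64 → Q = 361 drums
Annual ordering cost = (D/Q)·S = (67,050/361) × 29 = $5,386.29
Annual holding cost  = (Q/2)·H = (361/2) × 29.9 = $5,396.95
Total = $5,386.29 + $5,396.95 = $10,783.24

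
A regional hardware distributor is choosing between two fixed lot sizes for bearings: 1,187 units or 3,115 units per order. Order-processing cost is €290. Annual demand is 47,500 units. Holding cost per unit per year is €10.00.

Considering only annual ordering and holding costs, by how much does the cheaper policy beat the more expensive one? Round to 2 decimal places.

€2,457.26

For each Q, cost = (D/Q)·S + (Q/2)·H.
TC(1,187) = (47,500/1,187)×290 + (1,187/2)×10 = €17,539.89
TC(3,115) = (47,500/3,115)×290 + (3,115/2)×10 = €19,997.15
Cheaper: Q = 1,187.  Difference = €2,457.26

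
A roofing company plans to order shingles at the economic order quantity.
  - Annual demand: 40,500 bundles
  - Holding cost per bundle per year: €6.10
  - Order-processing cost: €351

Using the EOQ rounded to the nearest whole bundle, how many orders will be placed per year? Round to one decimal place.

18.8 orders per year

EOQ = √(2DS/H) = √(2 × 40,500 × 351 / 6.1)
    = √(4,660,819.67) ≈ 2,158.89 → Q = 2,159
Orders per year = D/Q = 40,500 / 2,159 = 18.759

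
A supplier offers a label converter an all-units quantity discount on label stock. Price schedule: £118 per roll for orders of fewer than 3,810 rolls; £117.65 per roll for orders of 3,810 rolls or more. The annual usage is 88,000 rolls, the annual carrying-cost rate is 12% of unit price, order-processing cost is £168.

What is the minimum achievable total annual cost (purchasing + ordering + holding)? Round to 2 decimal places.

H₁ = 12%×£118 = £14.1600;  H₂ = 12%×£117.65 = £14.1180
EOQ₁ = √(2×88,000×168/14.1600) = 1,445.04  (< 3,810, feasible at tier 1)
EOQ₂ = √(2×88,000×168/14.1180) = 1,447.19  (< 3,810 → use Q = 3,810 at tier-2 price)
TC(tier 1 (EOQ₁), Q≈1,445.0) = £10,404,461.74
TC(tier 2, Q≈3,810.0) = £10,383,975.10
Minimum at tier 2: £10,383,975.10

£10,383,975.10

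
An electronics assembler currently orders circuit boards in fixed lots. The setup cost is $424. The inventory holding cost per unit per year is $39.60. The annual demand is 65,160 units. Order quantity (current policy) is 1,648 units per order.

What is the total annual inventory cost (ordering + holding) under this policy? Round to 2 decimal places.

$49,394.87

Ordering: D/Q × S = 65,160/1,648 × $424 = $16,764.47
Holding:  Q/2 × H = 1,648/2 × $39.6 = $32,630.40
Total = $16,764.47 + $32,630.40 = $49,394.87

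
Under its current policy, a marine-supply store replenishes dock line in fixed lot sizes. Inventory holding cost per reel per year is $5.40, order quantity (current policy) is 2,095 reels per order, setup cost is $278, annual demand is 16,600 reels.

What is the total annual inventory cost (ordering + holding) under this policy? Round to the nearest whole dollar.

Annual ordering cost = (D/Q)·S = (16,600/2,095) × 278 = $2,202.77
Annual holding cost  = (Q/2)·H = (2,095/2) × 5.4 = $5,656.50
Total = $2,202.77 + $5,656.50 = $7,859.27

$7,859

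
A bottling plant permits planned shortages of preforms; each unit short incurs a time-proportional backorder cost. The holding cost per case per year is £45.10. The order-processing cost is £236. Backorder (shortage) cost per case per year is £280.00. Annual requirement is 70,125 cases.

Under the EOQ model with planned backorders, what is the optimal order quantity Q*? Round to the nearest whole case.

923 cases

Q* = √(2DS/H) · √((H + b)/b)
   = √(2 × 70,125 × 236 / 45.1) · √((45.1 + 280) / 280)
   = 856.681 × 1.0775 ≈ 923.10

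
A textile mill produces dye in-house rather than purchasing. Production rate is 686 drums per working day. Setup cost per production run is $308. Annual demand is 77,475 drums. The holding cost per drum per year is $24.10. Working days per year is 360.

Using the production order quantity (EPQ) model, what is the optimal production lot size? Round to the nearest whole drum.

1,699 drums

Daily demand d = 77,475/360 = 215.208; p = 686; 1 − d/p = 0.68629
EPQ = √(2DS / (H(1 − d/p)))
    = √(2 × 77,475 × 308 / (24.1 × 0.68629)) ≈ 1,698.68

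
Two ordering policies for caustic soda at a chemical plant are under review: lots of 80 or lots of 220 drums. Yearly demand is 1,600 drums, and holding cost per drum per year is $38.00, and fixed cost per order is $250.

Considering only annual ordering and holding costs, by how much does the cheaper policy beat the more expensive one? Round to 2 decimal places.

Annual cost at Q: ordering D·S/Q plus holding Q·H/2.
TC(80) = (1,600/80)×250 + (80/2)×38 = $6,520.00
TC(220) = (1,600/220)×250 + (220/2)×38 = $5,998.18
Lots of 220 are cheaper by $521.82.

$521.82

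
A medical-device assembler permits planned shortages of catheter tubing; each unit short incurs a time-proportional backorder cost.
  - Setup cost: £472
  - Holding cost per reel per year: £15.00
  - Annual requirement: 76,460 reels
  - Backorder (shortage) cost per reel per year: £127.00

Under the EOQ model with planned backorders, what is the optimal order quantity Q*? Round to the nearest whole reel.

Basic EOQ = √(2·76,460·472/15) = 2,193.600
Backorder adjustment √((H+b)/b) = √((15+127)/127) = 1.0574
Q* = 2,193.600 × 1.0574 ≈ 2,319.53

2,320 reels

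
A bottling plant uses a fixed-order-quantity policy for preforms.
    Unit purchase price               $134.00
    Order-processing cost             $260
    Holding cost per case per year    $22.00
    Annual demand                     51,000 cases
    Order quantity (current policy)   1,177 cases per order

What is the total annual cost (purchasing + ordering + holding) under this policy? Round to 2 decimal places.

Annual ordering cost = (D/Q)·S = (51,000/1,177) × 260 = $11,265.93
Annual holding cost  = (Q/2)·H = (1,177/2) × 22 = $12,947.00
Purchase cost = D·C = 51,000 × 134 = $6,834,000.00
Total = $11,265.93 + $12,947.00 + $6,834,000.00 = $6,858,212.93

$6,858,212.93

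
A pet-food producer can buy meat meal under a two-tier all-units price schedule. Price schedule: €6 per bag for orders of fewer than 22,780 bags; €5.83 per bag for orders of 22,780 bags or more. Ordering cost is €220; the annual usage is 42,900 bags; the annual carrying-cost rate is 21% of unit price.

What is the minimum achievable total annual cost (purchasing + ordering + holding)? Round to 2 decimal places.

H₁ = 21%×€6 = €1.2600;  H₂ = 21%×€5.83 = €1.2243
EOQ₁ = √(2×42,900×220/1.2600) = 3,870.52  (< 22,780, feasible at tier 1)
EOQ₂ = √(2×42,900×220/1.2243) = 3,926.55  (< 22,780 → use Q = 22,780 at tier-2 price)
TC(tier 1 (EOQ₁), Q≈3,870.5) = €262,276.86
TC(tier 2, Q≈22,780.0) = €264,466.09
Minimum at tier 1 (EOQ₁): €262,276.86

€262,276.86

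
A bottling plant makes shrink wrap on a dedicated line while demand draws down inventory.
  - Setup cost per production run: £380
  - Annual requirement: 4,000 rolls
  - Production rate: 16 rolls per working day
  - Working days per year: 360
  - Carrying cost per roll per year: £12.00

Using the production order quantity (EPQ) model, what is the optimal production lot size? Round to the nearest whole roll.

911 rolls

Daily demand d = 4,000/360 = 11.111; p = 16; 1 − d/p = 0.30556
EPQ = √(2DS / (H(1 − d/p)))
    = √(2 × 4,000 × 380 / (12 × 0.30556)) ≈ 910.54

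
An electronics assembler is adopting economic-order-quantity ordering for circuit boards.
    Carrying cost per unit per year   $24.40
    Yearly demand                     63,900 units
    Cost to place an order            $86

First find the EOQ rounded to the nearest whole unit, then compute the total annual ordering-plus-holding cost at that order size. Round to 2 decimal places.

2DS/H = 2·63,900·86/24.4 = 450,442.62
EOQ = √450,442.62 ≈ 671.15 → Q = 671 units
Orders/yr = 63,900/671 = 95.231; ordering cost = 95.231 × $86 = $8,189.87
Average inventory = 671/2 = 335.5; holding cost = 335.5 × $24.4 = $8,186.20
Total = $8,189.87 + $8,186.20 = $16,376.07

$16,376.07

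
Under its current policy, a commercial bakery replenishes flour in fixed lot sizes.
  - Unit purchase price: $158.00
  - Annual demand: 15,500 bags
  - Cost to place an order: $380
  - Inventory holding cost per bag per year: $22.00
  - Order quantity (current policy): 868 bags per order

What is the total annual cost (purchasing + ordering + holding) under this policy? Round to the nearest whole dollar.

$2,465,334

Ordering: D/Q × S = 15,500/868 × $380 = $6,785.71
Holding:  Q/2 × H = 868/2 × $22 = $9,548.00
Purchase cost = D·C = 15,500 × 158 = $2,449,000.00
Total = $6,785.71 + $9,548.00 + $2,449,000.00 = $2,465,333.71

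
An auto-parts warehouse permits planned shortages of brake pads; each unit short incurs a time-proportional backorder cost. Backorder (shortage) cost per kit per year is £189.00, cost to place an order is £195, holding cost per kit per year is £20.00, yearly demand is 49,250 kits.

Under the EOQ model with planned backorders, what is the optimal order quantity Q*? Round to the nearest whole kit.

1,031 kits

Basic EOQ = √(2·49,250·195/20) = 979.987
Backorder adjustment √((H+b)/b) = √((20+189)/189) = 1.0516
Q* = 979.987 × 1.0516 ≈ 1,030.53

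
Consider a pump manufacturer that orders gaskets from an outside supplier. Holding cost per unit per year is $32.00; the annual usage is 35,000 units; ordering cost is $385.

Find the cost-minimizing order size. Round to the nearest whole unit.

Optimal lot size Q* = (2 × 35,000 × $385 / $32)^½ ≈ 917.71

918 units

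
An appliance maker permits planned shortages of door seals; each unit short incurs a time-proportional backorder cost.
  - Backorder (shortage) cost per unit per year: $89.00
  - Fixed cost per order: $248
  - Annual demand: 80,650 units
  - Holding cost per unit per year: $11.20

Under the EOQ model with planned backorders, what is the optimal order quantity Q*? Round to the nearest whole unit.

2,005 units

Basic EOQ = √(2·80,650·248/11.2) = 1,889.879
Backorder adjustment √((H+b)/b) = √((11.2+89)/89) = 1.0611
Q* = 1,889.879 × 1.0611 ≈ 2,005.27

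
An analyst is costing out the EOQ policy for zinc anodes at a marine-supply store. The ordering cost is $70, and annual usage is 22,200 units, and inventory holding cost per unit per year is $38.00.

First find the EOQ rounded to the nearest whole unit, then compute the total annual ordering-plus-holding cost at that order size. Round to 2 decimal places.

EOQ = √(2DS/H) = √(2 × 22,200 × 70 / 38)
    = √(81,789.47) ≈ 285.99 → Q = 286 units
Ordering: D/Q × S = 22,200/286 × $70 = $5,433.57
Holding:  Q/2 × H = 286/2 × $38 = $5,434.00
Total = $5,433.57 + $5,434.00 = $10,867.57

$10,867.57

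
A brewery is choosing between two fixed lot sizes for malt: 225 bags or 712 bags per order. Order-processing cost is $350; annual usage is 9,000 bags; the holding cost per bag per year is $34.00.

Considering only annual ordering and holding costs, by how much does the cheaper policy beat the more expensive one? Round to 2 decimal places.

TC(Q) = (D/Q)S + (Q/2)H
TC(225) = (9,000/225)×350 + (225/2)×34 = $17,825.00
TC(712) = (9,000/712)×350 + (712/2)×34 = $16,528.16
Lots of 712 are cheaper by $1,296.84.

$1,296.84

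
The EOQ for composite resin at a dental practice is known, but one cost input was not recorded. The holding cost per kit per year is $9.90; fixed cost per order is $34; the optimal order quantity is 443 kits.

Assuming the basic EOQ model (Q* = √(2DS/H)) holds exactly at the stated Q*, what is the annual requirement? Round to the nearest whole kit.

28,572 kits per year

Since Q* = (2DS/H)^½, squaring gives Q*²·H = 2DS.
D = Q²H / (2S) = 443² × 9.9 / (2 × 34) = 28,571.55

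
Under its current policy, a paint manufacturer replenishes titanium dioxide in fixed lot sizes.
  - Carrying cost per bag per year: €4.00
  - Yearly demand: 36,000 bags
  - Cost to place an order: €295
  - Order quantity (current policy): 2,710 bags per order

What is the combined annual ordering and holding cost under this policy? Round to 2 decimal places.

Annual ordering cost = (D/Q)·S = (36,000/2,710) × 295 = €3,918.82
Annual holding cost  = (Q/2)·H = (2,710/2) × 4 = €5,420.00
Total = €3,918.82 + €5,420.00 = €9,338.82

€9,338.82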